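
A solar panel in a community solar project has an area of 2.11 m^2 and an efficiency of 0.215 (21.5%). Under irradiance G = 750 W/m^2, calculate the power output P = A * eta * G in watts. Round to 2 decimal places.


Use the solar power formula P = A * eta * G.
Given: A = 2.11 m^2, eta = 0.215, G = 750 W/m^2
P = 2.11 * 0.215 * 750
P = 340.24 W

340.24


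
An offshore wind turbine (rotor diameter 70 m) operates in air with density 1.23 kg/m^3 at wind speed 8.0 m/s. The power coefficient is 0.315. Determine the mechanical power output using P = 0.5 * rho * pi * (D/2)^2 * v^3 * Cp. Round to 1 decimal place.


Step 1 -- Compute swept area:
  A = pi * (D/2)^2 = pi * (70/2)^2 = 3848.45 m^2
Step 2 -- Apply wind power equation:
  P = 0.5 * rho * A * v^3 * Cp
  v^3 = 8.0^3 = 512.0
  P = 0.5 * 1.23 * 3848.45 * 512.0 * 0.315
  P = 381717.1 W

381717.1


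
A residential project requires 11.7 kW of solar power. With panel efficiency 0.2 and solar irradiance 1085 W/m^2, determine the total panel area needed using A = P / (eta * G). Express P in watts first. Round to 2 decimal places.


Convert target power to watts: P = 11.7 * 1000 = 11700.0 W
Compute denominator: eta * G = 0.2 * 1085 = 217.0
Required area A = P / (eta * G) = 11700.0 / 217.0
A = 53.92 m^2

53.92


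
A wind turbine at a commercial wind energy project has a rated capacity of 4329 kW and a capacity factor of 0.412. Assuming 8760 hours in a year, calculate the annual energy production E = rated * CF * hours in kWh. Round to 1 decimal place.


Annual energy = rated_kW * capacity_factor * hours_per_year
Given: P_rated = 4329 kW, CF = 0.412, hours = 8760
E = 4329 * 0.412 * 8760
E = 15623880.5 kWh

15623880.5


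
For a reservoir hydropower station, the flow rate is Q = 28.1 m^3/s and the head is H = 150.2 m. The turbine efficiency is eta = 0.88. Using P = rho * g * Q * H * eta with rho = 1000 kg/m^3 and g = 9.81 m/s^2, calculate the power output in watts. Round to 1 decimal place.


Apply the hydropower formula P = rho * g * Q * H * eta
rho * g = 1000 * 9.81 = 9810.0
P = 9810.0 * 28.1 * 150.2 * 0.88
P = 36435768.3 W

36435768.3


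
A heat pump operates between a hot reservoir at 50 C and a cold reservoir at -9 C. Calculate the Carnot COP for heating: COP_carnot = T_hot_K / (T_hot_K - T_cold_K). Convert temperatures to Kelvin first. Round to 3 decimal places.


Convert to Kelvin:
  T_hot = 50 + 273.15 = 323.15 K
  T_cold = -9 + 273.15 = 264.15 K
Apply Carnot COP formula:
  COP = T_hot_K / (T_hot_K - T_cold_K) = 323.15 / 59.0
  COP = 5.477

5.477


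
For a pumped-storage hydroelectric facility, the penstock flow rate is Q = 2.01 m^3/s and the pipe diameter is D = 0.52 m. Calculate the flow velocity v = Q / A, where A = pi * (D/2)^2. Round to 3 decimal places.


Compute pipe cross-sectional area:
  A = pi * (D/2)^2 = pi * (0.52/2)^2 = 0.2124 m^2
Calculate velocity:
  v = Q / A = 2.01 / 0.2124
  v = 9.465 m/s

9.465


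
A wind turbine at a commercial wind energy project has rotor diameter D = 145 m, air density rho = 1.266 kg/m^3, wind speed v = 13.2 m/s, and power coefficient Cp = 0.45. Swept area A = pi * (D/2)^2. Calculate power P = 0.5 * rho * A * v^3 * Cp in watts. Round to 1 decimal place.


Step 1 -- Compute swept area:
  A = pi * (D/2)^2 = pi * (145/2)^2 = 16513.0 m^2
Step 2 -- Apply wind power equation:
  P = 0.5 * rho * A * v^3 * Cp
  v^3 = 13.2^3 = 2299.968
  P = 0.5 * 1.266 * 16513.0 * 2299.968 * 0.45
  P = 10818421.6 W

10818421.6


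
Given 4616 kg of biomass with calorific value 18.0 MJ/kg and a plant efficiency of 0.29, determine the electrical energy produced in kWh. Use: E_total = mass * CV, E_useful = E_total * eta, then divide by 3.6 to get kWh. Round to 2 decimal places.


Total energy = mass * CV = 4616 * 18.0 = 83088.0 MJ
Useful energy = total * eta = 83088.0 * 0.29 = 24095.52 MJ
Convert to kWh: 24095.52 / 3.6
Useful energy = 6693.20 kWh

6693.20


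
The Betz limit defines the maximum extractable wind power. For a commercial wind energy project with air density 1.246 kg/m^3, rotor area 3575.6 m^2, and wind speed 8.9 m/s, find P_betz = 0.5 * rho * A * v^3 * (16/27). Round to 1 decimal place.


The Betz coefficient Cp_max = 16/27 = 0.5926
v^3 = 8.9^3 = 704.969
P_betz = 0.5 * rho * A * v^3 * Cp_max
P_betz = 0.5 * 1.246 * 3575.6 * 704.969 * 0.5926
P_betz = 930600.4 W

930600.4


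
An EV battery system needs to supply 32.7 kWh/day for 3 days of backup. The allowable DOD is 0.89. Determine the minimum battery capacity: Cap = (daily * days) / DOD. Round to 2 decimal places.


Total energy needed = daily * days = 32.7 * 3 = 98.1 kWh
Account for depth of discharge:
  Cap = total_energy / DOD = 98.1 / 0.89
  Cap = 110.22 kWh

110.22


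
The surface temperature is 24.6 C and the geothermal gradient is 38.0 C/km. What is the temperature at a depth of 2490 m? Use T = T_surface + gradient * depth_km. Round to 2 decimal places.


Convert depth to km: 2490 / 1000 = 2.49 km
Temperature increase = gradient * depth_km = 38.0 * 2.49 = 94.62 C
Temperature at depth = T_surface + delta_T = 24.6 + 94.62
T = 119.22 C

119.22


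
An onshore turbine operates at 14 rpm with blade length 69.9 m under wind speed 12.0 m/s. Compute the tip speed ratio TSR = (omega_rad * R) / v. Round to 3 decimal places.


Convert rotational speed to rad/s:
  omega = 14 * 2 * pi / 60 = 1.4661 rad/s
Compute tip speed:
  v_tip = omega * R = 1.4661 * 69.9 = 102.479 m/s
Tip speed ratio:
  TSR = v_tip / v_wind = 102.479 / 12.0 = 8.540

8.540


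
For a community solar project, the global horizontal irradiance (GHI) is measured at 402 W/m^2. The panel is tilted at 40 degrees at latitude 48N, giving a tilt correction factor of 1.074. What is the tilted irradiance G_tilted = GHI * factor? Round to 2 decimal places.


Identify the given values:
  GHI = 402 W/m^2, tilt correction factor = 1.074
Apply the formula G_tilted = GHI * factor:
  G_tilted = 402 * 1.074
  G_tilted = 431.75 W/m^2

431.75


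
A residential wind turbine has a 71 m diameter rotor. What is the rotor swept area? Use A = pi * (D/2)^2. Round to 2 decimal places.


Compute the rotor radius:
  r = D / 2 = 71 / 2 = 35.5 m
Calculate swept area:
  A = pi * r^2 = pi * 35.5^2
  A = 3959.19 m^2

3959.19


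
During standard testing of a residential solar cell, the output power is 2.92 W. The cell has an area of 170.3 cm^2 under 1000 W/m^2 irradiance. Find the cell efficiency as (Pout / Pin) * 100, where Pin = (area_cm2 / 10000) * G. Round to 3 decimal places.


First compute the input power:
  Pin = area_cm2 / 10000 * G = 170.3 / 10000 * 1000 = 17.03 W
Then compute efficiency:
  Efficiency = (Pout / Pin) * 100 = (2.92 / 17.03) * 100
  Efficiency = 17.146%

17.146


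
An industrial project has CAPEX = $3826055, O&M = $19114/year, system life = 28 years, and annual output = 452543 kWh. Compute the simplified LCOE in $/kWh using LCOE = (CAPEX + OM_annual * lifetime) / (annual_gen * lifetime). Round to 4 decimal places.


Total cost = CAPEX + OM * lifetime = 3826055 + 19114 * 28 = 3826055 + 535192 = 4361247
Total generation = annual * lifetime = 452543 * 28 = 12671204 kWh
LCOE = 4361247 / 12671204
LCOE = 0.3442 $/kWh

0.3442


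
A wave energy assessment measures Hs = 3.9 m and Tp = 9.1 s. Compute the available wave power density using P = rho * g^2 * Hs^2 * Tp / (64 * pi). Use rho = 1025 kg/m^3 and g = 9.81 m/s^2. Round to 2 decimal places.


Apply wave power formula:
  g^2 = 9.81^2 = 96.2361
  Hs^2 = 3.9^2 = 15.21
  Numerator = rho * g^2 * Hs^2 * Tp = 1025 * 96.2361 * 15.21 * 9.1 = 13653138.21
  Denominator = 64 * pi = 201.0619
  P = 13653138.21 / 201.0619 = 67905.14 W/m

67905.14


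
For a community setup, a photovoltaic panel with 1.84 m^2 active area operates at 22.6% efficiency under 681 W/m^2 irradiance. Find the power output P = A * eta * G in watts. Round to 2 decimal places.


Use the solar power formula P = A * eta * G.
Given: A = 1.84 m^2, eta = 0.226, G = 681 W/m^2
P = 1.84 * 0.226 * 681
P = 283.19 W

283.19


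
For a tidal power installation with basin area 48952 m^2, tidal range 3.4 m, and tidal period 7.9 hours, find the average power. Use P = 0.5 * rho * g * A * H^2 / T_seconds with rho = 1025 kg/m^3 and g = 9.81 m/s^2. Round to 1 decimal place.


Convert period to seconds: T = 7.9 * 3600 = 28440.0 s
H^2 = 3.4^2 = 11.56
P = 0.5 * rho * g * A * H^2 / T
P = 0.5 * 1025 * 9.81 * 48952 * 11.56 / 28440.0
P = 100037.2 W

100037.2


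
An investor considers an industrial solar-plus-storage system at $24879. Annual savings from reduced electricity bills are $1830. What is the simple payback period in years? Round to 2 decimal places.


Simple payback period = initial cost / annual savings
Payback = 24879 / 1830
Payback = 13.60 years

13.60


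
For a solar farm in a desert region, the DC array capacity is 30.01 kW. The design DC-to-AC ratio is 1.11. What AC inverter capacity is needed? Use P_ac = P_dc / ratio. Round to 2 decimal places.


The inverter AC capacity is determined by the DC/AC ratio.
Given: P_dc = 30.01 kW, DC/AC ratio = 1.11
P_ac = P_dc / ratio = 30.01 / 1.11
P_ac = 27.04 kW

27.04


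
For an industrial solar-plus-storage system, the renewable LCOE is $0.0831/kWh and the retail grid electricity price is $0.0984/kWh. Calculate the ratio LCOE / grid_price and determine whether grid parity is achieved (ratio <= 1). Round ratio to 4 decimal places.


Compare LCOE to grid price:
  LCOE = $0.0831/kWh, Grid price = $0.0984/kWh
  Ratio = LCOE / grid_price = 0.0831 / 0.0984 = 0.8445
  Grid parity achieved (ratio <= 1)? yes

0.8445


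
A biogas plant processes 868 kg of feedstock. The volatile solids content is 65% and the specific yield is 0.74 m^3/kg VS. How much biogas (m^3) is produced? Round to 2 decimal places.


Compute volatile solids:
  VS = mass * VS_fraction = 868 * 0.65 = 564.2 kg
Calculate biogas volume:
  Biogas = VS * specific_yield = 564.2 * 0.74
  Biogas = 417.51 m^3

417.51


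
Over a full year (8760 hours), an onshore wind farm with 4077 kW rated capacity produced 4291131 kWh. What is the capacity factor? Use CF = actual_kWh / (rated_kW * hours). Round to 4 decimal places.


Capacity factor = actual output / maximum possible output
Maximum possible = rated * hours = 4077 * 8760 = 35714520 kWh
CF = 4291131 / 35714520
CF = 0.1202

0.1202


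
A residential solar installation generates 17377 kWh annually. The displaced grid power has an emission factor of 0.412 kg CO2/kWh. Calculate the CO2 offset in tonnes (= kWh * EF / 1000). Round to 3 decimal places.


CO2 offset in kg = generation * emission_factor
CO2 offset = 17377 * 0.412 = 7159.32 kg
Convert to tonnes:
  CO2 offset = 7159.32 / 1000 = 7.159 tonnes

7.159


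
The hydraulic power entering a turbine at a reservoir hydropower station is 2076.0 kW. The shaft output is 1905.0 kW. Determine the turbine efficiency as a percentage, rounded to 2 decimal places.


Turbine efficiency = (output power / input power) * 100
eta = (1905.0 / 2076.0) * 100
eta = 91.76%

91.76


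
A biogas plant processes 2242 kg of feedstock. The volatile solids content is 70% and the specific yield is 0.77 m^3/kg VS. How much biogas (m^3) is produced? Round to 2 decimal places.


Compute volatile solids:
  VS = mass * VS_fraction = 2242 * 0.7 = 1569.4 kg
Calculate biogas volume:
  Biogas = VS * specific_yield = 1569.4 * 0.77
  Biogas = 1208.44 m^3

1208.44


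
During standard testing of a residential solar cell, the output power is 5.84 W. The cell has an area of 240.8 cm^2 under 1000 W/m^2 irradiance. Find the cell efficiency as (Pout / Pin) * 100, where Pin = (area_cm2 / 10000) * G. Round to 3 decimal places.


First compute the input power:
  Pin = area_cm2 / 10000 * G = 240.8 / 10000 * 1000 = 24.08 W
Then compute efficiency:
  Efficiency = (Pout / Pin) * 100 = (5.84 / 24.08) * 100
  Efficiency = 24.252%

24.252


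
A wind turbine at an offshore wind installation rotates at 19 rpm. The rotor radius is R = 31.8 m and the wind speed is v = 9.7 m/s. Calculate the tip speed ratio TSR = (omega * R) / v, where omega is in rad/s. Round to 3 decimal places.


Convert rotational speed to rad/s:
  omega = 19 * 2 * pi / 60 = 1.9897 rad/s
Compute tip speed:
  v_tip = omega * R = 1.9897 * 31.8 = 63.272 m/s
Tip speed ratio:
  TSR = v_tip / v_wind = 63.272 / 9.7 = 6.523

6.523


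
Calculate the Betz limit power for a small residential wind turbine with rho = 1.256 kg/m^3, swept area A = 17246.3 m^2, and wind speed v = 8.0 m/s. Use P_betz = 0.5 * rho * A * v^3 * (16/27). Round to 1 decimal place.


The Betz coefficient Cp_max = 16/27 = 0.5926
v^3 = 8.0^3 = 512.0
P_betz = 0.5 * rho * A * v^3 * Cp_max
P_betz = 0.5 * 1.256 * 17246.3 * 512.0 * 0.5926
P_betz = 3286107.4 W

3286107.4


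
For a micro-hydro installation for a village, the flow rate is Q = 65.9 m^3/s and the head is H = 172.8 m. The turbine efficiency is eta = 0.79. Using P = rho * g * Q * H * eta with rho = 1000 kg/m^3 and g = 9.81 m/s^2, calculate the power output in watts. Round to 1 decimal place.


Apply the hydropower formula P = rho * g * Q * H * eta
rho * g = 1000 * 9.81 = 9810.0
P = 9810.0 * 65.9 * 172.8 * 0.79
P = 88252141.2 W

88252141.2


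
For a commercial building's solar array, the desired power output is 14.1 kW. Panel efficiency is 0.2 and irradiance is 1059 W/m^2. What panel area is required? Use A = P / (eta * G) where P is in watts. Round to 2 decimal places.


Convert target power to watts: P = 14.1 * 1000 = 14100.0 W
Compute denominator: eta * G = 0.2 * 1059 = 211.8
Required area A = P / (eta * G) = 14100.0 / 211.8
A = 66.57 m^2

66.57


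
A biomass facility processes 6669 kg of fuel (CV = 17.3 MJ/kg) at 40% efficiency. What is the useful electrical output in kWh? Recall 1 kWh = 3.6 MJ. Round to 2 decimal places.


Total energy = mass * CV = 6669 * 17.3 = 115373.7 MJ
Useful energy = total * eta = 115373.7 * 0.4 = 46149.48 MJ
Convert to kWh: 46149.48 / 3.6
Useful energy = 12819.30 kWh

12819.30


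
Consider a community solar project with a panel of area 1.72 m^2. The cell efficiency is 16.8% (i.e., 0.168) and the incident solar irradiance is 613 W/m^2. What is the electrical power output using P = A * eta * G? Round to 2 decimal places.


Use the solar power formula P = A * eta * G.
Given: A = 1.72 m^2, eta = 0.168, G = 613 W/m^2
P = 1.72 * 0.168 * 613
P = 177.13 W

177.13


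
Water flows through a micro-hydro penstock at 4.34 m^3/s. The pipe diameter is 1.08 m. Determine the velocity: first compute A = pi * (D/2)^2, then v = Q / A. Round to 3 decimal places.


Compute pipe cross-sectional area:
  A = pi * (D/2)^2 = pi * (1.08/2)^2 = 0.9161 m^2
Calculate velocity:
  v = Q / A = 4.34 / 0.9161
  v = 4.738 m/s

4.738


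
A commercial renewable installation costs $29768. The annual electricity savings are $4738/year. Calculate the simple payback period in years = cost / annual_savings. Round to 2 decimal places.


Simple payback period = initial cost / annual savings
Payback = 29768 / 4738
Payback = 6.28 years

6.28


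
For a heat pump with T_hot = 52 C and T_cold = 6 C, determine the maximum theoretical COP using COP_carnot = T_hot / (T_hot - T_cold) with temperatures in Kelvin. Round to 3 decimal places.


Convert to Kelvin:
  T_hot = 52 + 273.15 = 325.15 K
  T_cold = 6 + 273.15 = 279.15 K
Apply Carnot COP formula:
  COP = T_hot_K / (T_hot_K - T_cold_K) = 325.15 / 46.0
  COP = 7.068

7.068


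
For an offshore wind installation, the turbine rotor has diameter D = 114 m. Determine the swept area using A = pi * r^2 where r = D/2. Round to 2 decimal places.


Compute the rotor radius:
  r = D / 2 = 114 / 2 = 57.0 m
Calculate swept area:
  A = pi * r^2 = pi * 57.0^2
  A = 10207.03 m^2

10207.03


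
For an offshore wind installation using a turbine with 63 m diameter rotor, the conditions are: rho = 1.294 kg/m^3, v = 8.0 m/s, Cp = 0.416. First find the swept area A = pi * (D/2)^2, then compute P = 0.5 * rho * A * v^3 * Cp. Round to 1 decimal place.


Step 1 -- Compute swept area:
  A = pi * (D/2)^2 = pi * (63/2)^2 = 3117.25 m^2
Step 2 -- Apply wind power equation:
  P = 0.5 * rho * A * v^3 * Cp
  v^3 = 8.0^3 = 512.0
  P = 0.5 * 1.294 * 3117.25 * 512.0 * 0.416
  P = 429574.6 W

429574.6


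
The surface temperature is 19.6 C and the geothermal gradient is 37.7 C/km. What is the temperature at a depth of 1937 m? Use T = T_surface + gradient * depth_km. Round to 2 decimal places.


Convert depth to km: 1937 / 1000 = 1.937 km
Temperature increase = gradient * depth_km = 37.7 * 1.937 = 73.02 C
Temperature at depth = T_surface + delta_T = 19.6 + 73.02
T = 92.62 C

92.62


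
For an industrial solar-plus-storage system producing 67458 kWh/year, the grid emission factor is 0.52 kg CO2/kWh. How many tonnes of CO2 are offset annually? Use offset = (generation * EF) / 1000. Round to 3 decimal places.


CO2 offset in kg = generation * emission_factor
CO2 offset = 67458 * 0.52 = 35078.16 kg
Convert to tonnes:
  CO2 offset = 35078.16 / 1000 = 35.078 tonnes

35.078


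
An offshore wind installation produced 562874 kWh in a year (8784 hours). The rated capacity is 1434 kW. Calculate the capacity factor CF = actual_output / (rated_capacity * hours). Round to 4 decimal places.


Capacity factor = actual output / maximum possible output
Maximum possible = rated * hours = 1434 * 8784 = 12596256 kWh
CF = 562874 / 12596256
CF = 0.0447

0.0447


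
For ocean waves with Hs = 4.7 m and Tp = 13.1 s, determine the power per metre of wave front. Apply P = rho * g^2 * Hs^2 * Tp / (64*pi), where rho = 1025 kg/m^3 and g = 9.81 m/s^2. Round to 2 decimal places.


Apply wave power formula:
  g^2 = 9.81^2 = 96.2361
  Hs^2 = 4.7^2 = 22.09
  Numerator = rho * g^2 * Hs^2 * Tp = 1025 * 96.2361 * 22.09 * 13.1 = 28544924.04
  Denominator = 64 * pi = 201.0619
  P = 28544924.04 / 201.0619 = 141970.81 W/m

141970.81


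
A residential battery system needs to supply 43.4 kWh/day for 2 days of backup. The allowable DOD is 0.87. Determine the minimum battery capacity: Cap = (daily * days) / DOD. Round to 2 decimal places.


Total energy needed = daily * days = 43.4 * 2 = 86.8 kWh
Account for depth of discharge:
  Cap = total_energy / DOD = 86.8 / 0.87
  Cap = 99.77 kWh

99.77


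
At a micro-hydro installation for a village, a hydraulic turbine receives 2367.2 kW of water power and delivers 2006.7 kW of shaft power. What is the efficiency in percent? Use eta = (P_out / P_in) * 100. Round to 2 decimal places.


Turbine efficiency = (output power / input power) * 100
eta = (2006.7 / 2367.2) * 100
eta = 84.77%

84.77


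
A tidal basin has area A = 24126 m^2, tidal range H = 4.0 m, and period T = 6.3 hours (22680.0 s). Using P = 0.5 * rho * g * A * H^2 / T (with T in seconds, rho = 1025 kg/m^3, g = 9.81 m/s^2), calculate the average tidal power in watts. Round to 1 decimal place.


Convert period to seconds: T = 6.3 * 3600 = 22680.0 s
H^2 = 4.0^2 = 16.0
P = 0.5 * rho * g * A * H^2 / T
P = 0.5 * 1025 * 9.81 * 24126 * 16.0 / 22680.0
P = 85570.7 W

85570.7


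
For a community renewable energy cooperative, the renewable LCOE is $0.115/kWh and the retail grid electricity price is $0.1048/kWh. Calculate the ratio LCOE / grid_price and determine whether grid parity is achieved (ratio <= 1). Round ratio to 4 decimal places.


Compare LCOE to grid price:
  LCOE = $0.115/kWh, Grid price = $0.1048/kWh
  Ratio = LCOE / grid_price = 0.115 / 0.1048 = 1.0973
  Grid parity achieved (ratio <= 1)? no

1.0973


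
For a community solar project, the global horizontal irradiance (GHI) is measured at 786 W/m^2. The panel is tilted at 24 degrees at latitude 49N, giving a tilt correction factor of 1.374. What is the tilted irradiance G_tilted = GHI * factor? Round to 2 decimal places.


Identify the given values:
  GHI = 786 W/m^2, tilt correction factor = 1.374
Apply the formula G_tilted = GHI * factor:
  G_tilted = 786 * 1.374
  G_tilted = 1079.96 W/m^2

1079.96


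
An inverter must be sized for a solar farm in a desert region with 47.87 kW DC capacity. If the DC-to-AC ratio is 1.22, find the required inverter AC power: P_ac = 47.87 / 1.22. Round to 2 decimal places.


The inverter AC capacity is determined by the DC/AC ratio.
Given: P_dc = 47.87 kW, DC/AC ratio = 1.22
P_ac = P_dc / ratio = 47.87 / 1.22
P_ac = 39.24 kW

39.24


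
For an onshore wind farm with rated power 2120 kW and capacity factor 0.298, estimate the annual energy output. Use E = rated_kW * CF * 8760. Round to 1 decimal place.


Annual energy = rated_kW * capacity_factor * hours_per_year
Given: P_rated = 2120 kW, CF = 0.298, hours = 8760
E = 2120 * 0.298 * 8760
E = 5534217.6 kWh

5534217.6


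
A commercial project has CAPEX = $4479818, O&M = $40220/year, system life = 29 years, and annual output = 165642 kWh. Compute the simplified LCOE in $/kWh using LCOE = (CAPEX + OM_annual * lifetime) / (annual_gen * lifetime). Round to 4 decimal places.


Total cost = CAPEX + OM * lifetime = 4479818 + 40220 * 29 = 4479818 + 1166380 = 5646198
Total generation = annual * lifetime = 165642 * 29 = 4803618 kWh
LCOE = 5646198 / 4803618
LCOE = 1.1754 $/kWh

1.1754


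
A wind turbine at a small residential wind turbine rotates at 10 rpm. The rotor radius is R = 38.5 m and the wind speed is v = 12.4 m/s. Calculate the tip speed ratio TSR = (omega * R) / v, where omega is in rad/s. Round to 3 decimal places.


Convert rotational speed to rad/s:
  omega = 10 * 2 * pi / 60 = 1.0472 rad/s
Compute tip speed:
  v_tip = omega * R = 1.0472 * 38.5 = 40.317 m/s
Tip speed ratio:
  TSR = v_tip / v_wind = 40.317 / 12.4 = 3.251

3.251


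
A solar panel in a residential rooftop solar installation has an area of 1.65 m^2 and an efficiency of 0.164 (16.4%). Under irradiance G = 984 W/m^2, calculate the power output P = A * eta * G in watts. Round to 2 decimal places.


Use the solar power formula P = A * eta * G.
Given: A = 1.65 m^2, eta = 0.164, G = 984 W/m^2
P = 1.65 * 0.164 * 984
P = 266.27 W

266.27


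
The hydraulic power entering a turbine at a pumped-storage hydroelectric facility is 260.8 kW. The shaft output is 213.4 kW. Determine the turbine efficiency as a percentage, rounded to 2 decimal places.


Turbine efficiency = (output power / input power) * 100
eta = (213.4 / 260.8) * 100
eta = 81.83%

81.83


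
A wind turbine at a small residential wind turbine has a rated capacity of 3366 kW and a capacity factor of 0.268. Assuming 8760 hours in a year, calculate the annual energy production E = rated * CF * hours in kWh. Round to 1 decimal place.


Annual energy = rated_kW * capacity_factor * hours_per_year
Given: P_rated = 3366 kW, CF = 0.268, hours = 8760
E = 3366 * 0.268 * 8760
E = 7902290.9 kWh

7902290.9


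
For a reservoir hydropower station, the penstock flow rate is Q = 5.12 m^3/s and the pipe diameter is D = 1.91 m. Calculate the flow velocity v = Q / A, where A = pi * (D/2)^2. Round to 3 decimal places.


Compute pipe cross-sectional area:
  A = pi * (D/2)^2 = pi * (1.91/2)^2 = 2.8652 m^2
Calculate velocity:
  v = Q / A = 5.12 / 2.8652
  v = 1.787 m/s

1.787


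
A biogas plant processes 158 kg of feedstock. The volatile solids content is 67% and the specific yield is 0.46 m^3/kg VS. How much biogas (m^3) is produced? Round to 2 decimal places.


Compute volatile solids:
  VS = mass * VS_fraction = 158 * 0.67 = 105.86 kg
Calculate biogas volume:
  Biogas = VS * specific_yield = 105.86 * 0.46
  Biogas = 48.70 m^3

48.70


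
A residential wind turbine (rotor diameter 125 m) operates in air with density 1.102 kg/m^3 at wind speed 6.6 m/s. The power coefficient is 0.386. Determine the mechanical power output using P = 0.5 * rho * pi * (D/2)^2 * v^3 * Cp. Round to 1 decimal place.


Step 1 -- Compute swept area:
  A = pi * (D/2)^2 = pi * (125/2)^2 = 12271.85 m^2
Step 2 -- Apply wind power equation:
  P = 0.5 * rho * A * v^3 * Cp
  v^3 = 6.6^3 = 287.496
  P = 0.5 * 1.102 * 12271.85 * 287.496 * 0.386
  P = 750378.9 W

750378.9


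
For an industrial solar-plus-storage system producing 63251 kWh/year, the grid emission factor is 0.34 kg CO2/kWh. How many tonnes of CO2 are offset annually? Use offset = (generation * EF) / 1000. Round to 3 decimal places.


CO2 offset in kg = generation * emission_factor
CO2 offset = 63251 * 0.34 = 21505.34 kg
Convert to tonnes:
  CO2 offset = 21505.34 / 1000 = 21.505 tonnes

21.505


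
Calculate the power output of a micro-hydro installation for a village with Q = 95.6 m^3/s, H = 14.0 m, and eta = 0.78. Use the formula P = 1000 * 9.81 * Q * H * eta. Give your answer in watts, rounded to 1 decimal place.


Apply the hydropower formula P = rho * g * Q * H * eta
rho * g = 1000 * 9.81 = 9810.0
P = 9810.0 * 95.6 * 14.0 * 0.78
P = 10241169.1 W

10241169.1


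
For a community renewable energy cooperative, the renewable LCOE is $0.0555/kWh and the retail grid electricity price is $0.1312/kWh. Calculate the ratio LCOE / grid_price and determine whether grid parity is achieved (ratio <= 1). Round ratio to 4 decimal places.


Compare LCOE to grid price:
  LCOE = $0.0555/kWh, Grid price = $0.1312/kWh
  Ratio = LCOE / grid_price = 0.0555 / 0.1312 = 0.4230
  Grid parity achieved (ratio <= 1)? yes

0.4230


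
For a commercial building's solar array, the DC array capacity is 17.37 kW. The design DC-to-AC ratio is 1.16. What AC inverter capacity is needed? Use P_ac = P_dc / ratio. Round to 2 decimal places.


The inverter AC capacity is determined by the DC/AC ratio.
Given: P_dc = 17.37 kW, DC/AC ratio = 1.16
P_ac = P_dc / ratio = 17.37 / 1.16
P_ac = 14.97 kW

14.97


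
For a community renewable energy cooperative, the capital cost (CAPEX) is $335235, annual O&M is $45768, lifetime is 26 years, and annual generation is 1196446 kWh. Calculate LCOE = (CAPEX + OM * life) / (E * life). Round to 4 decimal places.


Total cost = CAPEX + OM * lifetime = 335235 + 45768 * 26 = 335235 + 1189968 = 1525203
Total generation = annual * lifetime = 1196446 * 26 = 31107596 kWh
LCOE = 1525203 / 31107596
LCOE = 0.0490 $/kWh

0.0490


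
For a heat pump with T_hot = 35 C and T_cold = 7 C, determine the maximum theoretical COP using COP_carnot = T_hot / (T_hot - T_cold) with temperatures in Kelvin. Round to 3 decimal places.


Convert to Kelvin:
  T_hot = 35 + 273.15 = 308.15 K
  T_cold = 7 + 273.15 = 280.15 K
Apply Carnot COP formula:
  COP = T_hot_K / (T_hot_K - T_cold_K) = 308.15 / 28.0
  COP = 11.005

11.005


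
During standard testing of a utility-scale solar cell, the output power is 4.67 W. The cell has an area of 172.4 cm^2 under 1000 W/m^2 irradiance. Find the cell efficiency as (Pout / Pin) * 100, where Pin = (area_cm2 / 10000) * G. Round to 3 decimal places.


First compute the input power:
  Pin = area_cm2 / 10000 * G = 172.4 / 10000 * 1000 = 17.24 W
Then compute efficiency:
  Efficiency = (Pout / Pin) * 100 = (4.67 / 17.24) * 100
  Efficiency = 27.088%

27.088


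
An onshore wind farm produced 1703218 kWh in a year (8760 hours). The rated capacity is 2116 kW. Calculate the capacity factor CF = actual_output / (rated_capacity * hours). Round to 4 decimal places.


Capacity factor = actual output / maximum possible output
Maximum possible = rated * hours = 2116 * 8760 = 18536160 kWh
CF = 1703218 / 18536160
CF = 0.0919

0.0919


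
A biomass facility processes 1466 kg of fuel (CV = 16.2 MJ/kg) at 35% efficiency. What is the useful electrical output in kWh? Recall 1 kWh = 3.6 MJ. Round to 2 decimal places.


Total energy = mass * CV = 1466 * 16.2 = 23749.2 MJ
Useful energy = total * eta = 23749.2 * 0.35 = 8312.22 MJ
Convert to kWh: 8312.22 / 3.6
Useful energy = 2308.95 kWh

2308.95


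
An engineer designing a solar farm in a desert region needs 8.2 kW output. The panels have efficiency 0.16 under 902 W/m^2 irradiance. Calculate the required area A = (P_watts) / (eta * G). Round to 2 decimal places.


Convert target power to watts: P = 8.2 * 1000 = 8200.0 W
Compute denominator: eta * G = 0.16 * 902 = 144.32
Required area A = P / (eta * G) = 8200.0 / 144.32
A = 56.82 m^2

56.82


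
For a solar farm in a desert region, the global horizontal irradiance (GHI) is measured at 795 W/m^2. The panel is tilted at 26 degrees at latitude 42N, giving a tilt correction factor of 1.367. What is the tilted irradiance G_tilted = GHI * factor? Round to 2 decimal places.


Identify the given values:
  GHI = 795 W/m^2, tilt correction factor = 1.367
Apply the formula G_tilted = GHI * factor:
  G_tilted = 795 * 1.367
  G_tilted = 1086.77 W/m^2

1086.77


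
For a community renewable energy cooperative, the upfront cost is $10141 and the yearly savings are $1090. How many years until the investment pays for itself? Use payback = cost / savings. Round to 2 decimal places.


Simple payback period = initial cost / annual savings
Payback = 10141 / 1090
Payback = 9.30 years

9.30


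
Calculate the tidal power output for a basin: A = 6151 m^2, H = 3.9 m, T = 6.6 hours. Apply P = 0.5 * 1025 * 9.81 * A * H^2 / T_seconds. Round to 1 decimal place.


Convert period to seconds: T = 6.6 * 3600 = 23760.0 s
H^2 = 3.9^2 = 15.21
P = 0.5 * rho * g * A * H^2 / T
P = 0.5 * 1025 * 9.81 * 6151 * 15.21 / 23760.0
P = 19796.6 W

19796.6


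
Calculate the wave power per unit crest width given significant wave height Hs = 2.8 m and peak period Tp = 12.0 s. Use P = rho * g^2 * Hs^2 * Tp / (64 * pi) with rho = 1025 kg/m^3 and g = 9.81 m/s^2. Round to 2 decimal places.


Apply wave power formula:
  g^2 = 9.81^2 = 96.2361
  Hs^2 = 2.8^2 = 7.84
  Numerator = rho * g^2 * Hs^2 * Tp = 1025 * 96.2361 * 7.84 * 12.0 = 9280239.6
  Denominator = 64 * pi = 201.0619
  P = 9280239.6 / 201.0619 = 46156.13 W/m

46156.13


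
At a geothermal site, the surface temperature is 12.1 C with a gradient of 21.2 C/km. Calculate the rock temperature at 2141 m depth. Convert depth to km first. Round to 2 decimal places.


Convert depth to km: 2141 / 1000 = 2.141 km
Temperature increase = gradient * depth_km = 21.2 * 2.141 = 45.39 C
Temperature at depth = T_surface + delta_T = 12.1 + 45.39
T = 57.49 C

57.49


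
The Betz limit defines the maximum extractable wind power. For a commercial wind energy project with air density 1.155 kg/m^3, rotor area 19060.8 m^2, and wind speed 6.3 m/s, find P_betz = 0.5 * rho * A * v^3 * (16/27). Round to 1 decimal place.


The Betz coefficient Cp_max = 16/27 = 0.5926
v^3 = 6.3^3 = 250.047
P_betz = 0.5 * rho * A * v^3 * Cp_max
P_betz = 0.5 * 1.155 * 19060.8 * 250.047 * 0.5926
P_betz = 1631063.9 W

1631063.9


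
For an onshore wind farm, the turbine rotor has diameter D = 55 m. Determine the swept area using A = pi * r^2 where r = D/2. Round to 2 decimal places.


Compute the rotor radius:
  r = D / 2 = 55 / 2 = 27.5 m
Calculate swept area:
  A = pi * r^2 = pi * 27.5^2
  A = 2375.83 m^2

2375.83


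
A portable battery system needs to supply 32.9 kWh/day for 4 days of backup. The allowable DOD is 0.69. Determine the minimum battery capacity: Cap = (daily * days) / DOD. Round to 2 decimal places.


Total energy needed = daily * days = 32.9 * 4 = 131.6 kWh
Account for depth of discharge:
  Cap = total_energy / DOD = 131.6 / 0.69
  Cap = 190.72 kWh

190.72


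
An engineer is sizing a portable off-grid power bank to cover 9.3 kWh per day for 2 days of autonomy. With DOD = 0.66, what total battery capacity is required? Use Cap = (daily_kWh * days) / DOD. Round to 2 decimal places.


Total energy needed = daily * days = 9.3 * 2 = 18.6 kWh
Account for depth of discharge:
  Cap = total_energy / DOD = 18.6 / 0.66
  Cap = 28.18 kWh

28.18


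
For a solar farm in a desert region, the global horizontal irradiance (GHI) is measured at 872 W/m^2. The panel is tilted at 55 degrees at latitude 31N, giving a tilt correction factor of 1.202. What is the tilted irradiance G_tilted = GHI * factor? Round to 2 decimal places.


Identify the given values:
  GHI = 872 W/m^2, tilt correction factor = 1.202
Apply the formula G_tilted = GHI * factor:
  G_tilted = 872 * 1.202
  G_tilted = 1048.14 W/m^2

1048.14


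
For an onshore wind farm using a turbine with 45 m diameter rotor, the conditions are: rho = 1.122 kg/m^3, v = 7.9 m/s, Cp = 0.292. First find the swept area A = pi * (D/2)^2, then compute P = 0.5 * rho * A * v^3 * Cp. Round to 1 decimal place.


Step 1 -- Compute swept area:
  A = pi * (D/2)^2 = pi * (45/2)^2 = 1590.43 m^2
Step 2 -- Apply wind power equation:
  P = 0.5 * rho * A * v^3 * Cp
  v^3 = 7.9^3 = 493.039
  P = 0.5 * 1.122 * 1590.43 * 493.039 * 0.292
  P = 128452.3 W

128452.3


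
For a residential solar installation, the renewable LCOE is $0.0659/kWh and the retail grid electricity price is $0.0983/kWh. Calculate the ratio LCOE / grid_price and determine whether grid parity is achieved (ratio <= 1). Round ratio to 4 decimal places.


Compare LCOE to grid price:
  LCOE = $0.0659/kWh, Grid price = $0.0983/kWh
  Ratio = LCOE / grid_price = 0.0659 / 0.0983 = 0.6704
  Grid parity achieved (ratio <= 1)? yes

0.6704


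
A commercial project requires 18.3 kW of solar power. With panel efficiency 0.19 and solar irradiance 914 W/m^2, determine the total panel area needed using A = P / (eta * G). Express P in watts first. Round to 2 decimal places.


Convert target power to watts: P = 18.3 * 1000 = 18300.0 W
Compute denominator: eta * G = 0.19 * 914 = 173.66
Required area A = P / (eta * G) = 18300.0 / 173.66
A = 105.38 m^2

105.38


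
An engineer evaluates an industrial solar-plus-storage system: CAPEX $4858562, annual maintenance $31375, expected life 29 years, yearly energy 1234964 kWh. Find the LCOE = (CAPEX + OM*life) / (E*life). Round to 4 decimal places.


Total cost = CAPEX + OM * lifetime = 4858562 + 31375 * 29 = 4858562 + 909875 = 5768437
Total generation = annual * lifetime = 1234964 * 29 = 35813956 kWh
LCOE = 5768437 / 35813956
LCOE = 0.1611 $/kWh

0.1611


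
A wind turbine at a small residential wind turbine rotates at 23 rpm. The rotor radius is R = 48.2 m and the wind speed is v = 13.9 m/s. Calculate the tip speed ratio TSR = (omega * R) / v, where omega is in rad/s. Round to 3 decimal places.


Convert rotational speed to rad/s:
  omega = 23 * 2 * pi / 60 = 2.4086 rad/s
Compute tip speed:
  v_tip = omega * R = 2.4086 * 48.2 = 116.092 m/s
Tip speed ratio:
  TSR = v_tip / v_wind = 116.092 / 13.9 = 8.352

8.352


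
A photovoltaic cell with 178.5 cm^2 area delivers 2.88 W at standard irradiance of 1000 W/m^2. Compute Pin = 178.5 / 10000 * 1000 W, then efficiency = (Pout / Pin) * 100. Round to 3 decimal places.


First compute the input power:
  Pin = area_cm2 / 10000 * G = 178.5 / 10000 * 1000 = 17.85 W
Then compute efficiency:
  Efficiency = (Pout / Pin) * 100 = (2.88 / 17.85) * 100
  Efficiency = 16.134%

16.134


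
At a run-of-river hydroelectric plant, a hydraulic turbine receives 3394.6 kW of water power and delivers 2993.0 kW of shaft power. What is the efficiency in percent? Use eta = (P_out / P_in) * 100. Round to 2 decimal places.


Turbine efficiency = (output power / input power) * 100
eta = (2993.0 / 3394.6) * 100
eta = 88.17%

88.17


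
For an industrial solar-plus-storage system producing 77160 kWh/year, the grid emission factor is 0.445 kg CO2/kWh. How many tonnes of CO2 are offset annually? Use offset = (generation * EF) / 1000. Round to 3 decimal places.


CO2 offset in kg = generation * emission_factor
CO2 offset = 77160 * 0.445 = 34336.2 kg
Convert to tonnes:
  CO2 offset = 34336.2 / 1000 = 34.336 tonnes

34.336


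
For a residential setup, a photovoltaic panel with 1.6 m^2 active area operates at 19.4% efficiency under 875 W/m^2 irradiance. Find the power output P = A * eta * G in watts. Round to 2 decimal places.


Use the solar power formula P = A * eta * G.
Given: A = 1.6 m^2, eta = 0.194, G = 875 W/m^2
P = 1.6 * 0.194 * 875
P = 271.60 W

271.60


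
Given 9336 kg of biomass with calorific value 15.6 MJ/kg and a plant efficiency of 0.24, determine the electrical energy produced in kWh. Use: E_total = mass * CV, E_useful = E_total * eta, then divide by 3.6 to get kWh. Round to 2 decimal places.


Total energy = mass * CV = 9336 * 15.6 = 145641.6 MJ
Useful energy = total * eta = 145641.6 * 0.24 = 34953.98 MJ
Convert to kWh: 34953.98 / 3.6
Useful energy = 9709.44 kWh

9709.44


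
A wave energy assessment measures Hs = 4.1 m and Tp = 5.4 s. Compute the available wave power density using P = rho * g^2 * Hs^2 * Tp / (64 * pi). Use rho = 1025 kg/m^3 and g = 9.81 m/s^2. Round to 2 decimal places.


Apply wave power formula:
  g^2 = 9.81^2 = 96.2361
  Hs^2 = 4.1^2 = 16.81
  Numerator = rho * g^2 * Hs^2 * Tp = 1025 * 96.2361 * 16.81 * 5.4 = 8954129.13
  Denominator = 64 * pi = 201.0619
  P = 8954129.13 / 201.0619 = 44534.18 W/m

44534.18


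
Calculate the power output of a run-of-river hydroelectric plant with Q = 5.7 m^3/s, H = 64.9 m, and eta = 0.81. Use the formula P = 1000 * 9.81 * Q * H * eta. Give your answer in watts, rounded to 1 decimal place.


Apply the hydropower formula P = rho * g * Q * H * eta
rho * g = 1000 * 9.81 = 9810.0
P = 9810.0 * 5.7 * 64.9 * 0.81
P = 2939500.8 W

2939500.8


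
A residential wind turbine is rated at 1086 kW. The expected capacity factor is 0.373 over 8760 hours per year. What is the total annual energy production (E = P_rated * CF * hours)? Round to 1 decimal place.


Annual energy = rated_kW * capacity_factor * hours_per_year
Given: P_rated = 1086 kW, CF = 0.373, hours = 8760
E = 1086 * 0.373 * 8760
E = 3548483.3 kWh

3548483.3


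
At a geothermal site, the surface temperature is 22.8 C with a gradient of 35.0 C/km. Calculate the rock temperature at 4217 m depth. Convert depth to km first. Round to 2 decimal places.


Convert depth to km: 4217 / 1000 = 4.217 km
Temperature increase = gradient * depth_km = 35.0 * 4.217 = 147.6 C
Temperature at depth = T_surface + delta_T = 22.8 + 147.6
T = 170.40 C

170.40


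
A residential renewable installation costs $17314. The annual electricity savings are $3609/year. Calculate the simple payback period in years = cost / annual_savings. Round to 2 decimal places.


Simple payback period = initial cost / annual savings
Payback = 17314 / 3609
Payback = 4.80 years

4.80


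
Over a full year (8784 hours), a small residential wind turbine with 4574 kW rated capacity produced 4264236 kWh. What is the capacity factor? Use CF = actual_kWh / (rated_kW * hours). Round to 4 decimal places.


Capacity factor = actual output / maximum possible output
Maximum possible = rated * hours = 4574 * 8784 = 40178016 kWh
CF = 4264236 / 40178016
CF = 0.1061

0.1061


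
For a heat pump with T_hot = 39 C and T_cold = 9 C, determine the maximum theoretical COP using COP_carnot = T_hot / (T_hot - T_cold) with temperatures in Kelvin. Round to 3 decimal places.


Convert to Kelvin:
  T_hot = 39 + 273.15 = 312.15 K
  T_cold = 9 + 273.15 = 282.15 K
Apply Carnot COP formula:
  COP = T_hot_K / (T_hot_K - T_cold_K) = 312.15 / 30.0
  COP = 10.405

10.405


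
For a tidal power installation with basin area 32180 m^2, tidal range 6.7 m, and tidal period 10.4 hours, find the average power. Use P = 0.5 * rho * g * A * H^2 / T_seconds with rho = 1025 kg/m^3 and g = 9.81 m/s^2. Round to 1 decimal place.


Convert period to seconds: T = 10.4 * 3600 = 37440.0 s
H^2 = 6.7^2 = 44.89
P = 0.5 * rho * g * A * H^2 / T
P = 0.5 * 1025 * 9.81 * 32180 * 44.89 / 37440.0
P = 193982.6 W

193982.6


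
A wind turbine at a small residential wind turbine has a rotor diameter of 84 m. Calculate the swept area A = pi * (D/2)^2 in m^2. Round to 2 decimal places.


Compute the rotor radius:
  r = D / 2 = 84 / 2 = 42.0 m
Calculate swept area:
  A = pi * r^2 = pi * 42.0^2
  A = 5541.77 m^2

5541.77


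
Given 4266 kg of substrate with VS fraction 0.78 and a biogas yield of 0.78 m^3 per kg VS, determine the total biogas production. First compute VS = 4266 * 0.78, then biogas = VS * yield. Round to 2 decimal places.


Compute volatile solids:
  VS = mass * VS_fraction = 4266 * 0.78 = 3327.48 kg
Calculate biogas volume:
  Biogas = VS * specific_yield = 3327.48 * 0.78
  Biogas = 2595.43 m^3

2595.43
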